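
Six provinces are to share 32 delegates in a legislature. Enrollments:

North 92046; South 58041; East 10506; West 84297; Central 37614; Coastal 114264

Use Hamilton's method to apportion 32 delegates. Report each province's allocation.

Standard divisor: 396768 ÷ 32 = 12399.
Standard quotas: North 7.4237, South 4.6811, East 0.8473, West 6.7987, Central 3.0336, Coastal 9.2156.
Lower quotas: North 7, South 4, East 0, West 6, Central 3, Coastal 9 (sum 29, leaving 3 seats).
Remainders in descending order: East 0.8473, West 0.7987, South 0.6811, North 0.4237, Coastal 0.2156, Central 0.0336.
The surplus seats go to East, West, South.

North: 7, South: 5, East: 1, West: 7, Central: 3, Coastal: 9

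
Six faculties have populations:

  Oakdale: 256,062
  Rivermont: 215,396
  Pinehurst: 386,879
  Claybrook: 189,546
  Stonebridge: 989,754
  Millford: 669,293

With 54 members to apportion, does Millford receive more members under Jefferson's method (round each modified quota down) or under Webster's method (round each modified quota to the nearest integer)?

Jefferson

Jefferson: Oakdale 5, Rivermont 4, Pinehurst 8, Claybrook 3, Stonebridge 20, Millford 14.
Webster: Oakdale 5, Rivermont 4, Pinehurst 8, Claybrook 4, Stonebridge 20, Millford 13.
Millford gets 14 under Jefferson and 13 under Webster.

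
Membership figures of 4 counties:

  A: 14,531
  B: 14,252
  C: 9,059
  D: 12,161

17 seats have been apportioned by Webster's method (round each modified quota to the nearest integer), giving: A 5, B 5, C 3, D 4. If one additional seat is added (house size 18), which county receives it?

Priority for the next seat is population ÷ (current seats + 0.5).
Priorities: A 2642.000, B 2591.273, C 2588.286, D 2702.444.
Highest priority: D.

D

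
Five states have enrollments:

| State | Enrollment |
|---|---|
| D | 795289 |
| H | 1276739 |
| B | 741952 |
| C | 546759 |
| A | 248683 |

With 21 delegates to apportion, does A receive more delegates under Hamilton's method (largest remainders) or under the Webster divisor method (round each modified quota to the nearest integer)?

Hamilton: D 5, H 7, B 4, C 3, A 2.
Webster: D 5, H 8, B 4, C 3, A 1.
A gets 2 under Hamilton and 1 under Webster.

Hamilton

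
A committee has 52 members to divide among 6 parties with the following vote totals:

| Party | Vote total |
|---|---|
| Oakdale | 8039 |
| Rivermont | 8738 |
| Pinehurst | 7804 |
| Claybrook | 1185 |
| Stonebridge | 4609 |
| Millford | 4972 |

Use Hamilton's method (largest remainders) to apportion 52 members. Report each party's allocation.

Total 35347; standard divisor 35347/52 ≈ 679.75.
Standard quotas: Oakdale 11.8264, Rivermont 12.8547, Pinehurst 11.4807, Claybrook 1.7433, Stonebridge 6.7804, Millford 7.3145.
Lower quotas: Oakdale 11, Rivermont 12, Pinehurst 11, Claybrook 1, Stonebridge 6, Millford 7 (sum 48, leaving 4 seats).
Remainders in descending order: Rivermont 0.8547, Oakdale 0.8264, Stonebridge 0.7804, Claybrook 0.7433, Pinehurst 0.4807, Millford 0.3145.
The surplus seats go to Rivermont, Oakdale, Stonebridge, Claybrook.

Oakdale: 12, Rivermont: 13, Pinehurst: 11, Claybrook: 2, Stonebridge: 7, Millford: 7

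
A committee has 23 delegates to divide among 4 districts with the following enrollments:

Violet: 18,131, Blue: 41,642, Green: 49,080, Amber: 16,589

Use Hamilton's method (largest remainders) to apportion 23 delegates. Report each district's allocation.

Violet 3, Blue 8, Green 9, Amber 3

The standard divisor is 125442/23 = 5454.
Standard quotas: Violet 3.3243, Blue 7.6351, Green 8.9989, Amber 3.0416.
Lower quotas: Violet 3, Blue 7, Green 8, Amber 3 (sum 21, leaving 2 seats).
Remainders in descending order: Green 0.9989, Blue 0.6351, Violet 0.3243, Amber 0.0416.
Largest remainders: Green, Blue receive the extra seats.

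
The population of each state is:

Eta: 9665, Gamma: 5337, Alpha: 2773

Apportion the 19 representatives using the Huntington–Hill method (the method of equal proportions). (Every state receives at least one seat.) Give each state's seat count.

With divisor 948: modified quotas Eta 10.195, Gamma 5.630, Alpha 2.925.
Geometric-mean thresholds: Eta √(10·11)=10.488, Gamma √(5·6)=5.477, Alpha √(2·3)=2.449.
Each quota rounded against its threshold gives Eta 10, Gamma 6, Alpha 3 (total 19).

Eta 10; Gamma 6; Alpha 3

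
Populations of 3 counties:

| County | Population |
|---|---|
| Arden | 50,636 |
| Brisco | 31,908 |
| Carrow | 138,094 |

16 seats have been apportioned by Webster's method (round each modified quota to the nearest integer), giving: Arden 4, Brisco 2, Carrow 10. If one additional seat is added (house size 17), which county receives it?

Priority for the next seat is population ÷ (current seats + 0.5).
Priorities: Arden 11252.444, Brisco 12763.200, Carrow 13151.810.
Highest priority: Carrow.

Carrow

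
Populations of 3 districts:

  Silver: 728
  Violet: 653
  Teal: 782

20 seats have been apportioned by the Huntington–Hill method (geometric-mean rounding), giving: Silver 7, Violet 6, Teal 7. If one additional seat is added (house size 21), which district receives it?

Teal

Priority for the next seat is population ÷ (√(s·(s+1))).
Priorities: Silver 97.283, Violet 100.760, Teal 104.499.
Highest priority: Teal.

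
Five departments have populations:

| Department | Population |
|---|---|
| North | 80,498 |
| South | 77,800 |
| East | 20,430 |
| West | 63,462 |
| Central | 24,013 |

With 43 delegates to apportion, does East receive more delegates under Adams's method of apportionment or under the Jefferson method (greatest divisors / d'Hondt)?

Adams: North 13, South 12, East 4, West 10, Central 4.
Jefferson: North 13, South 13, East 3, West 10, Central 4.
East gets 4 under Adams and 3 under Jefferson.

Adams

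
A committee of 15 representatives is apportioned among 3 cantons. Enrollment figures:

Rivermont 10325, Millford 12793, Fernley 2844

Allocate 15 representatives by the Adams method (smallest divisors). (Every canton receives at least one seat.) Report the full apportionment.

Rivermont=6, Millford=7, Fernley=2

Standard divisor 25962/15 ≈ 1730.8; standard quotas: Rivermont 5.965, Millford 7.391, Fernley 1.643.
Rounding up gives 6, 8, 2 = 16 seats, so the divisor must be adjusted.
With modified divisor 1900: modified quotas Rivermont 5.434, Millford 6.733, Fernley 1.497.
Rounding up: Rivermont 6, Millford 7, Fernley 2 (total 15).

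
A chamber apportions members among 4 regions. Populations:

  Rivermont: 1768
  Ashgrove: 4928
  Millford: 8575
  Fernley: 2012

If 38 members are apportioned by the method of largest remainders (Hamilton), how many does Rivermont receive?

Standard divisor: 17283 ÷ 38 ≈ 454.816.
Standard quotas: Rivermont 3.8873, Ashgrove 10.8352, Millford 18.8538, Fernley 4.4238.
Lower quotas: Rivermont 3, Ashgrove 10, Millford 18, Fernley 4 (sum 35, leaving 3 seats).
Remainders in descending order: Rivermont 0.8873, Millford 0.8538, Ashgrove 0.8352, Fernley 0.4238.
The surplus seats go to Rivermont, Millford, Ashgrove.
Rivermont receives 4.

4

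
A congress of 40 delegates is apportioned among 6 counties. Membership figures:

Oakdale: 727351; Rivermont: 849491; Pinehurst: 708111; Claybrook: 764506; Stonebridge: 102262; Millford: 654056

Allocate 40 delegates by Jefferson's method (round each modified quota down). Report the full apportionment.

Standard divisor 3805777/40 ≈ 95144.425; standard quotas: Oakdale 7.645, Rivermont 8.928, Pinehurst 7.442, Claybrook 8.035, Stonebridge 1.075, Millford 6.874.
Rounding down gives 7, 8, 7, 8, 1, 6 = 37 seats, so the divisor must be adjusted.
With modified divisor 89700: modified quotas Oakdale 8.109, Rivermont 9.470, Pinehurst 7.894, Claybrook 8.523, Stonebridge 1.140, Millford 7.292.
Rounding down: Oakdale 8, Rivermont 9, Pinehurst 7, Claybrook 8, Stonebridge 1, Millford 7 (total 40).

Oakdale: 8; Rivermont: 9; Pinehurst: 7; Claybrook: 8; Stonebridge: 1; Millford: 7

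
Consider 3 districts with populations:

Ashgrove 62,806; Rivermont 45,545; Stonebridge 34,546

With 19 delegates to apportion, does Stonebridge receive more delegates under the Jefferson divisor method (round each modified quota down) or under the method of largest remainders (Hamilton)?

Hamilton

Jefferson: Ashgrove 9, Rivermont 6, Stonebridge 4.
Hamilton: Ashgrove 8, Rivermont 6, Stonebridge 5.
Stonebridge gets 4 under Jefferson and 5 under Hamilton.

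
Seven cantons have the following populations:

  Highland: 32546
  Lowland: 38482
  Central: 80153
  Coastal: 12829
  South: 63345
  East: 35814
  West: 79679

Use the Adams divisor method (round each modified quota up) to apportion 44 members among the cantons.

Highland=4; Lowland=5; Central=10; Coastal=2; South=8; East=5; West=10

Standard divisor 342848/44 ≈ 7792; standard quotas: Highland 4.177, Lowland 4.939, Central 10.287, Coastal 1.646, South 8.129, East 4.596, West 10.226.
Rounding up gives 5, 5, 11, 2, 9, 5, 11 = 48 seats, so the divisor must be adjusted.
With modified divisor 8500: modified quotas Highland 3.829, Lowland 4.527, Central 9.430, Coastal 1.509, South 7.452, East 4.213, West 9.374.
Rounding up: Highland 4, Lowland 5, Central 10, Coastal 2, South 8, East 5, West 10 (total 44).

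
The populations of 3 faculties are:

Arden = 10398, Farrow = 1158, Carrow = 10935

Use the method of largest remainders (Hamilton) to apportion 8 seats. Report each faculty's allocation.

Arden: 4, Farrow: 0, Carrow: 4

Total 22491; standard divisor 22491/8 ≈ 2811.375.
Standard quotas: Arden 3.6985, Farrow 0.4119, Carrow 3.8896.
Lower quotas: Arden 3, Farrow 0, Carrow 3 (sum 6, leaving 2 seats).
Remainders in descending order: Carrow 0.8896, Arden 0.6985, Farrow 0.4119.
Largest remainders: Carrow, Arden receive the extra seats.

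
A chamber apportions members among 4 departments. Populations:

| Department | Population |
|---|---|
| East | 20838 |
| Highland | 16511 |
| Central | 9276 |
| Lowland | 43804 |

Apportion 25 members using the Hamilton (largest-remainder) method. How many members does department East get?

The standard divisor is 90429/25 ≈ 3617.16.
Standard quotas: East 5.7609, Highland 4.5646, Central 2.5644, Lowland 12.1101.
Lower quotas: East 5, Highland 4, Central 2, Lowland 12 (sum 23, leaving 2 seats).
Remainders in descending order: East 0.7609, Highland 0.5646, Central 0.5644, Lowland 0.1101.
Largest remainders: East, Highland receive the extra seats.
East receives 6.

6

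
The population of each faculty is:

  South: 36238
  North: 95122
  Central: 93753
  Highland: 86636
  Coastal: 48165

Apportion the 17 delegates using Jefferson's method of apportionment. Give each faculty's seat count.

Standard divisor 359914/17 ≈ 21171.412; standard quotas: South 1.712, North 4.493, Central 4.428, Highland 4.092, Coastal 2.275.
Rounding down gives 1, 4, 4, 4, 2 = 15 seats, so the divisor must be adjusted.
With modified divisor 18400: modified quotas South 1.969, North 5.170, Central 5.095, Highland 4.708, Coastal 2.618.
Rounding down: South 1, North 5, Central 5, Highland 4, Coastal 2 (total 17).

South: 1, North: 5, Central: 5, Highland: 4, Coastal: 2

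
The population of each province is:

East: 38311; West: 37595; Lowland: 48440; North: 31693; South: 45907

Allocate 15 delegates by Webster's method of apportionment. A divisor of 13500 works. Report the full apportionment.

With modified divisor 13500: modified quotas East 2.838, West 2.785, Lowland 3.588, North 2.348, South 3.401.
Rounding to the nearest integer: East 3, West 3, Lowland 4, North 2, South 3 (total 15).

East=3, West=3, Lowland=4, North=2, South=3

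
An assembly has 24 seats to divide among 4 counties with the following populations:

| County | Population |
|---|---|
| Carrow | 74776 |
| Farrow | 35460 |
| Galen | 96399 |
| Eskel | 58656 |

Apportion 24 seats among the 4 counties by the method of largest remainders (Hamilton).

The standard divisor is 265291/24 ≈ 11053.792.
Standard quotas: Carrow 6.7647, Farrow 3.2079, Galen 8.7209, Eskel 5.3064.
Lower quotas: Carrow 6, Farrow 3, Galen 8, Eskel 5 (sum 22, leaving 2 seats).
Remainders in descending order: Carrow 0.7647, Galen 0.7209, Eskel 0.3064, Farrow 0.2079.
Largest remainders: Carrow, Galen receive the extra seats.

Carrow=7, Farrow=3, Galen=9, Eskel=5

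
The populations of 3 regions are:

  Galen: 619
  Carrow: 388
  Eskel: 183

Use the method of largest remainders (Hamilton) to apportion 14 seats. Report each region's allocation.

Galen 7, Carrow 5, Eskel 2

Total 1190; standard divisor 1190/14 = 85.
Standard quotas: Galen 7.282, Carrow 4.565, Eskel 2.153.
Lower quotas: Galen 7, Carrow 4, Eskel 2 (sum 13, leaving 1 seat).
Remainders in descending order: Carrow 0.565, Galen 0.282, Eskel 0.153.
Largest remainder: Carrow receives the extra seat.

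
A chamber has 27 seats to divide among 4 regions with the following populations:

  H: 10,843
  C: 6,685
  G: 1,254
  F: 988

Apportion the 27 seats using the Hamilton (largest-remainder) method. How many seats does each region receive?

The standard divisor is 19770/27 ≈ 732.222.
Standard quotas: H 14.8083, C 9.1297, G 1.7126, F 1.3493.
Lower quotas: H 14, C 9, G 1, F 1 (sum 25, leaving 2 seats).
Remainders in descending order: H 0.8083, G 0.7126, F 0.3493, C 0.1297.
Largest remainders: H, G receive the extra seats.

H 15, C 9, G 2, F 1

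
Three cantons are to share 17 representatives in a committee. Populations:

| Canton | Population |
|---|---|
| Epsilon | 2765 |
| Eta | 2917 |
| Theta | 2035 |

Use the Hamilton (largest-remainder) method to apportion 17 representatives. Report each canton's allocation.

Epsilon=6, Eta=6, Theta=5

Standard divisor: 7717 ÷ 17 ≈ 453.941.
Standard quotas: Epsilon 6.091, Eta 6.426, Theta 4.483.
Lower quotas: Epsilon 6, Eta 6, Theta 4 (sum 16, leaving 1 seat).
Remainders in descending order: Theta 0.483, Eta 0.426, Epsilon 0.091.
Largest remainder: Theta receives the extra seat.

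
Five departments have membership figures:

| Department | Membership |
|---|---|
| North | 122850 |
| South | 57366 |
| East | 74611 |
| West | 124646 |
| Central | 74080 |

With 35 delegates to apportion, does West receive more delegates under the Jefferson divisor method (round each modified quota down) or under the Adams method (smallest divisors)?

Jefferson

Jefferson: North 9, South 4, East 6, West 10, Central 6.
Adams: North 9, South 5, East 6, West 9, Central 6.
West gets 10 under Jefferson and 9 under Adams.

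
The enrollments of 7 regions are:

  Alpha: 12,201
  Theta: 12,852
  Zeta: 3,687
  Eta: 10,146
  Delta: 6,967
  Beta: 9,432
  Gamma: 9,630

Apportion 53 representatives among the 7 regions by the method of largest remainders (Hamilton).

Standard divisor: 64915 ÷ 53 ≈ 1224.811.
Standard quotas: Alpha 9.9615, Theta 10.4930, Zeta 3.0103, Eta 8.2837, Delta 5.6882, Beta 7.7008, Gamma 7.8624.
Lower quotas: Alpha 9, Theta 10, Zeta 3, Eta 8, Delta 5, Beta 7, Gamma 7 (sum 49, leaving 4 seats).
Remainders in descending order: Alpha 0.9615, Gamma 0.8624, Beta 0.7008, Delta 0.6882, Theta 0.4930, Eta 0.2837, Zeta 0.0103.
Largest remainders: Alpha, Gamma, Beta, Delta receive the extra seats.

Alpha 10, Theta 10, Zeta 3, Eta 8, Delta 6, Beta 8, Gamma 8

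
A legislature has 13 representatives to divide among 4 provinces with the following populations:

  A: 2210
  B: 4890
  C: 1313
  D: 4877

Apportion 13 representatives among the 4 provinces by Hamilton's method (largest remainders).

A 2, B 5, C 1, D 5

Total 13290; standard divisor 13290/13 ≈ 1022.308.
Standard quotas: A 2.162, B 4.783, C 1.284, D 4.771.
Lower quotas: A 2, B 4, C 1, D 4 (sum 11, leaving 2 seats).
Remainders in descending order: B 0.783, D 0.771, C 0.284, A 0.162.
The surplus seats go to B, D.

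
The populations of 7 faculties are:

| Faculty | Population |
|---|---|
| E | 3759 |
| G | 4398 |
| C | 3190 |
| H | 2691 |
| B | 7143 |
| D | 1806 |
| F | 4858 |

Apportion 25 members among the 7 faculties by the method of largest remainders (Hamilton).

The standard divisor is 27845/25 ≈ 1113.8.
Standard quotas: E 3.3749, G 3.9486, C 2.8641, H 2.4161, B 6.4132, D 1.6215, F 4.3616.
Lower quotas: E 3, G 3, C 2, H 2, B 6, D 1, F 4 (sum 21, leaving 4 seats).
Remainders in descending order: G 0.9486, C 0.8641, D 0.6215, H 0.4161, B 0.4132, E 0.3749, F 0.3616.
Largest remainders: G, C, D, H receive the extra seats.

E: 3, G: 4, C: 3, H: 3, B: 6, D: 2, F: 4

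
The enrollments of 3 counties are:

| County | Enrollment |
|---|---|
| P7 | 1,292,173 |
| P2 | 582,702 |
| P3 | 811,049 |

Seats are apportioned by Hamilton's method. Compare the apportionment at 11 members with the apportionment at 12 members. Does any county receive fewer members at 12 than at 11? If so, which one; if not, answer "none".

At 11 seats: P7 5, P2 3, P3 3.
At 12 seats: P7 6, P2 2, P3 4.
P2 drops from 3 to 2.

P2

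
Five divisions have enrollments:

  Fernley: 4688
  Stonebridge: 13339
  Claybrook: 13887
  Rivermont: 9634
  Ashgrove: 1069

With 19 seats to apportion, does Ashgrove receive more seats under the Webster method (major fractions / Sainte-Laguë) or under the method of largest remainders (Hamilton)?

Hamilton

Webster: Fernley 2, Stonebridge 6, Claybrook 6, Rivermont 5, Ashgrove 0.
Hamilton: Fernley 2, Stonebridge 6, Claybrook 6, Rivermont 4, Ashgrove 1.
Ashgrove gets 0 under Webster and 1 under Hamilton.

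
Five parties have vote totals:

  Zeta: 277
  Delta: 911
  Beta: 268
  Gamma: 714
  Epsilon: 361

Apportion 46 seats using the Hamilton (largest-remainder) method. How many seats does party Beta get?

Standard divisor: 2531 ÷ 46 ≈ 55.022.
Standard quotas: Zeta 5.034, Delta 16.557, Beta 4.871, Gamma 12.977, Epsilon 6.561.
Lower quotas: Zeta 5, Delta 16, Beta 4, Gamma 12, Epsilon 6 (sum 43, leaving 3 seats).
Remainders in descending order: Gamma 0.977, Beta 0.871, Epsilon 0.561, Delta 0.557, Zeta 0.034.
Largest remainders: Gamma, Beta, Epsilon receive the extra seats.
Beta receives 5.

5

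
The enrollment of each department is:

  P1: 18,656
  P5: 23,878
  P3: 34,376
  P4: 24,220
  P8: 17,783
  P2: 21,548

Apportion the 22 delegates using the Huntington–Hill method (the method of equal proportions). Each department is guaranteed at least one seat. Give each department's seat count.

With divisor 6585: modified quotas P1 2.833, P5 3.626, P3 5.220, P4 3.678, P8 2.701, P2 3.272.
Geometric-mean thresholds: P1 √(2·3)=2.449, P5 √(3·4)=3.464, P3 √(5·6)=5.477, P4 √(3·4)=3.464, P8 √(2·3)=2.449, P2 √(3·4)=3.464.
Each quota rounded against its threshold gives P1 3, P5 4, P3 5, P4 4, P8 3, P2 3 (total 22).

P1: 3, P5: 4, P3: 5, P4: 4, P8: 3, P2: 3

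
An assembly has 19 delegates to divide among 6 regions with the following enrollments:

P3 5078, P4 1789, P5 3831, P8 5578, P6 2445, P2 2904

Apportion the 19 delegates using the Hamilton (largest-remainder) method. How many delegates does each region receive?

Standard divisor: 21625 ÷ 19 ≈ 1138.158.
Standard quotas: P3 4.4616, P4 1.5718, P5 3.3660, P8 4.9009, P6 2.1482, P2 2.5515.
Lower quotas: P3 4, P4 1, P5 3, P8 4, P6 2, P2 2 (sum 16, leaving 3 seats).
Remainders in descending order: P8 0.9009, P4 0.5718, P2 0.5515, P3 0.4616, P5 0.3660, P6 0.1482.
The surplus seats go to P8, P4, P2.

P3 4; P4 2; P5 3; P8 5; P6 2; P2 3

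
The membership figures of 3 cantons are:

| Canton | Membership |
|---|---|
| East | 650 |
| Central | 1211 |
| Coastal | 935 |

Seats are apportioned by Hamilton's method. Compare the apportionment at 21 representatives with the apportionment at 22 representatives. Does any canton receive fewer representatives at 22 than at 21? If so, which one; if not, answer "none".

none

At 21 seats: East 5, Central 9, Coastal 7.
At 22 seats: East 5, Central 10, Coastal 7.
No canton's allocation decreased.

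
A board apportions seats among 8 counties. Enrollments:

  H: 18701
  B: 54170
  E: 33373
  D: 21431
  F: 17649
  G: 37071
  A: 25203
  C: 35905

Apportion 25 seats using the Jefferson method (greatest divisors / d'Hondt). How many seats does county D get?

Standard divisor 243503/25 ≈ 9740.12; standard quotas: H 1.920, B 5.562, E 3.426, D 2.200, F 1.812, G 3.806, A 2.588, C 3.686.
Rounding down gives 1, 5, 3, 2, 1, 3, 2, 3 = 20 seats, so the divisor must be adjusted.
With modified divisor 8600: modified quotas H 2.175, B 6.299, E 3.881, D 2.492, F 2.052, G 4.311, A 2.931, C 4.175.
Rounding down: H 2, B 6, E 3, D 2, F 2, G 4, A 2, C 4 (total 25).
D receives 2.

2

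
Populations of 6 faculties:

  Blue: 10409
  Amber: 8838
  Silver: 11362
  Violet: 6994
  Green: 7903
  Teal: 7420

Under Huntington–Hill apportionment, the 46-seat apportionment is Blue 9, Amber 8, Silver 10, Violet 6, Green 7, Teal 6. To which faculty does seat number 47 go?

Priority for the next seat is population ÷ (√(s·(s+1))).
Priorities: Blue 1097.205, Amber 1041.568, Silver 1083.324, Violet 1079.198, Green 1056.083, Teal 1144.931.
Highest priority: Teal.

Teal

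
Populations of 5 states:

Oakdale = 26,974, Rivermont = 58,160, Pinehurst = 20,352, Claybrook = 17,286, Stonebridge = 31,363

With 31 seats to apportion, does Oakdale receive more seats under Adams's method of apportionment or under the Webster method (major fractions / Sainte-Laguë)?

Adams

Adams: Oakdale 6, Rivermont 11, Pinehurst 4, Claybrook 4, Stonebridge 6.
Webster: Oakdale 5, Rivermont 12, Pinehurst 4, Claybrook 4, Stonebridge 6.
Oakdale gets 6 under Adams and 5 under Webster.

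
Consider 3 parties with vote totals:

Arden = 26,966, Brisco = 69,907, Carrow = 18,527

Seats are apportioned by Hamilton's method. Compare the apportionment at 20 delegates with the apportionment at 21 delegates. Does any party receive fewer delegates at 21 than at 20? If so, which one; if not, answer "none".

At 20 seats: Arden 5, Brisco 12, Carrow 3.
At 21 seats: Arden 5, Brisco 13, Carrow 3.
No party's allocation decreased.

none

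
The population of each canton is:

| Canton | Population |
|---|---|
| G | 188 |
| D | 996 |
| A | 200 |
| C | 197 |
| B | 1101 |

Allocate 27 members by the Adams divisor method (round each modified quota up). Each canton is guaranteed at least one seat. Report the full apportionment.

G=2; D=10; A=2; C=2; B=11

Standard divisor 2682/27 ≈ 99.333; standard quotas: G 1.893, D 10.027, A 2.013, C 1.983, B 11.084.
Rounding up gives 2, 11, 3, 2, 12 = 30 seats, so the divisor must be adjusted.
With modified divisor 105: modified quotas G 1.790, D 9.486, A 1.905, C 1.876, B 10.486.
Rounding up: G 2, D 10, A 2, C 2, B 11 (total 27).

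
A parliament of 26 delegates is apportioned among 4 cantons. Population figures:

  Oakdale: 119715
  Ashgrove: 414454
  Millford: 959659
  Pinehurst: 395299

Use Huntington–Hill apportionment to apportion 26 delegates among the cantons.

Oakdale 2, Ashgrove 6, Millford 13, Pinehurst 5

With divisor 73920: modified quotas Oakdale 1.620, Ashgrove 5.607, Millford 12.982, Pinehurst 5.348.
Geometric-mean thresholds: Oakdale √(1·2)=1.414, Ashgrove √(5·6)=5.477, Millford √(12·13)=12.490, Pinehurst √(5·6)=5.477.
Each quota rounded against its threshold gives Oakdale 2, Ashgrove 6, Millford 13, Pinehurst 5 (total 26).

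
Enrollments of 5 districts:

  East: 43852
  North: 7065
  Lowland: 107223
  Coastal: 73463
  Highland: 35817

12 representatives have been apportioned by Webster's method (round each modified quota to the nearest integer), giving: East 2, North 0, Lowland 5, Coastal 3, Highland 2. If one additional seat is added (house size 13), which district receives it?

Coastal

Priority for the next seat is population ÷ (current seats + 0.5).
Priorities: East 17540.800, North 14130.000, Lowland 19495.091, Coastal 20989.429, Highland 14326.800.
Highest priority: Coastal.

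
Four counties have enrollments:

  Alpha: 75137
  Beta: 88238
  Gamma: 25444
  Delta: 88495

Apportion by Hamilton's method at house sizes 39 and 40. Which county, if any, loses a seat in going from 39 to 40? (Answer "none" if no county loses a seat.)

Gamma

At 39 seats: Alpha 11, Beta 12, Gamma 4, Delta 12.
At 40 seats: Alpha 11, Beta 13, Gamma 3, Delta 13.
Gamma drops from 4 to 3.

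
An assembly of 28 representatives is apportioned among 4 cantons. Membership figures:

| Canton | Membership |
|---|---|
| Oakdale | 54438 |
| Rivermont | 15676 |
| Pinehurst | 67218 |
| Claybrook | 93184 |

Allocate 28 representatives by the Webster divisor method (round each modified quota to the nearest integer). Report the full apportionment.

Oakdale 7; Rivermont 2; Pinehurst 8; Claybrook 11

Standard divisor 230516/28 ≈ 8232.714; standard quotas: Oakdale 6.612, Rivermont 1.904, Pinehurst 8.165, Claybrook 11.319.
Rounding to the nearest integer gives Oakdale 7, Rivermont 2, Pinehurst 8, Claybrook 11 — total 28, matching the house size, so no adjustment is needed.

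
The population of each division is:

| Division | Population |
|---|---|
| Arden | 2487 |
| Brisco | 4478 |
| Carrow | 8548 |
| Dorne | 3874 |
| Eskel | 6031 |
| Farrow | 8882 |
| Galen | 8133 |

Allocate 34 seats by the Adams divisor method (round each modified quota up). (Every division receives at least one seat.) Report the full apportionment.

Standard divisor 42433/34 ≈ 1248.029; standard quotas: Arden 1.993, Brisco 3.588, Carrow 6.849, Dorne 3.104, Eskel 4.832, Farrow 7.117, Galen 6.517.
Rounding up gives 2, 4, 7, 4, 5, 8, 7 = 37 seats, so the divisor must be adjusted.
With modified divisor 1400: modified quotas Arden 1.776, Brisco 3.199, Carrow 6.106, Dorne 2.767, Eskel 4.308, Farrow 6.344, Galen 5.809.
Rounding up: Arden 2, Brisco 4, Carrow 7, Dorne 3, Eskel 5, Farrow 7, Galen 6 (total 34).

Arden=2; Brisco=4; Carrow=7; Dorne=3; Eskel=5; Farrow=7; Galen=6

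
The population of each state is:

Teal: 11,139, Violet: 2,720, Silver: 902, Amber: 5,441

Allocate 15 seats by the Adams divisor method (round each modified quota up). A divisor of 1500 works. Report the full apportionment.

With modified divisor 1500: modified quotas Teal 7.426, Violet 1.813, Silver 0.601, Amber 3.627.
Rounding up: Teal 8, Violet 2, Silver 1, Amber 4 (total 15).

Teal=8; Violet=2; Silver=1; Amber=4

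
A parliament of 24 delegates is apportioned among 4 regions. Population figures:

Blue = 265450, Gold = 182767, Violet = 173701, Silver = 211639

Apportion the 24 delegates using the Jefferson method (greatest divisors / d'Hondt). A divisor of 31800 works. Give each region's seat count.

Blue: 8, Gold: 5, Violet: 5, Silver: 6

With modified divisor 31800: modified quotas Blue 8.347, Gold 5.747, Violet 5.462, Silver 6.655.
Rounding down: Blue 8, Gold 5, Violet 5, Silver 6 (total 24).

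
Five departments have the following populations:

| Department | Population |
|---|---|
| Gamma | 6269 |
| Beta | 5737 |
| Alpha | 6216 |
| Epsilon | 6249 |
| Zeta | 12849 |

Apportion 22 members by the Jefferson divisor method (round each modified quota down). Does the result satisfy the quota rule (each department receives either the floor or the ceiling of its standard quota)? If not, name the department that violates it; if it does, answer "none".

none

Standard quotas: Gamma 3.696, Beta 3.382, Alpha 3.664, Epsilon 3.684, Zeta 7.574.
Jefferson allocation: Gamma 4, Beta 3, Alpha 3, Epsilon 4, Zeta 8.
Every allocation lies between the lower and upper quota.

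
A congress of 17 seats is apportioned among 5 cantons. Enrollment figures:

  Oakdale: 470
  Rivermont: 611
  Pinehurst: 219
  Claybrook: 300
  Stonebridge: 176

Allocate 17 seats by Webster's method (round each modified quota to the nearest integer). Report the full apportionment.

Oakdale 4, Rivermont 6, Pinehurst 2, Claybrook 3, Stonebridge 2

Standard divisor 1776/17 ≈ 104.471; standard quotas: Oakdale 4.499, Rivermont 5.849, Pinehurst 2.096, Claybrook 2.872, Stonebridge 1.685.
Rounding to the nearest integer gives Oakdale 4, Rivermont 6, Pinehurst 2, Claybrook 3, Stonebridge 2 — total 17, matching the house size, so no adjustment is needed.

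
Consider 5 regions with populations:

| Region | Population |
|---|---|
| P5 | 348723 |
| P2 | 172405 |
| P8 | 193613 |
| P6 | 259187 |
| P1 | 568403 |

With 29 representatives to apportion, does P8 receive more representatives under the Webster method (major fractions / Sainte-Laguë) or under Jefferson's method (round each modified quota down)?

Webster

Webster: P5 6, P2 3, P8 4, P6 5, P1 11.
Jefferson: P5 7, P2 3, P8 3, P6 5, P1 11.
P8 gets 4 under Webster and 3 under Jefferson.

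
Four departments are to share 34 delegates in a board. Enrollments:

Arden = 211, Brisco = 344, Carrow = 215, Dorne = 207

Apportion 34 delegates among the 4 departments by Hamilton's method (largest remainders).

Arden=7, Brisco=12, Carrow=8, Dorne=7

Standard divisor: 977 ÷ 34 ≈ 28.735.
Standard quotas: Arden 7.343, Brisco 11.971, Carrow 7.482, Dorne 7.204.
Lower quotas: Arden 7, Brisco 11, Carrow 7, Dorne 7 (sum 32, leaving 2 seats).
Remainders in descending order: Brisco 0.971, Carrow 0.482, Arden 0.343, Dorne 0.204.
Largest remainders: Brisco, Carrow receive the extra seats.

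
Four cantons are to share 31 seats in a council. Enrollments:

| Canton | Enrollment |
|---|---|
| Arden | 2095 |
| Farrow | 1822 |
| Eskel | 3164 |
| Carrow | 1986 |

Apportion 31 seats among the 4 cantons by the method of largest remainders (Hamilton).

Arden 7, Farrow 6, Eskel 11, Carrow 7

The standard divisor is 9067/31 ≈ 292.484.
Standard quotas: Arden 7.163, Farrow 6.229, Eskel 10.818, Carrow 6.790.
Lower quotas: Arden 7, Farrow 6, Eskel 10, Carrow 6 (sum 29, leaving 2 seats).
Remainders in descending order: Eskel 0.818, Carrow 0.790, Farrow 0.229, Arden 0.163.
Largest remainders: Eskel, Carrow receive the extra seats.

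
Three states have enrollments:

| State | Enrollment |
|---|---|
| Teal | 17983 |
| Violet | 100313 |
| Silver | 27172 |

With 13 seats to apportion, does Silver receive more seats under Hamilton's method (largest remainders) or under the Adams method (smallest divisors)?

Adams

Hamilton: Teal 2, Violet 9, Silver 2.
Adams: Teal 2, Violet 8, Silver 3.
Silver gets 2 under Hamilton and 3 under Adams.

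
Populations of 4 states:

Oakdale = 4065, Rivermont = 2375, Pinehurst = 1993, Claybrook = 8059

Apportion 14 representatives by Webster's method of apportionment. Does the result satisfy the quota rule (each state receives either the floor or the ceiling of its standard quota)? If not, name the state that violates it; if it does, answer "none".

Standard quotas: Oakdale 3.451, Rivermont 2.016, Pinehurst 1.692, Claybrook 6.841.
Webster allocation: Oakdale 3, Rivermont 2, Pinehurst 2, Claybrook 7.
Every allocation lies between the lower and upper quota.

none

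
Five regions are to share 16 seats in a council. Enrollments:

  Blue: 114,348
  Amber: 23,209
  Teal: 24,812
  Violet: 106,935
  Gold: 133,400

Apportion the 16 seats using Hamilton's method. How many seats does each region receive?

Blue: 5, Amber: 1, Teal: 1, Violet: 4, Gold: 5

Total 402704; standard divisor 402704/16 = 25169.
Standard quotas: Blue 4.5432, Amber 0.9221, Teal 0.9858, Violet 4.2487, Gold 5.3002.
Lower quotas: Blue 4, Amber 0, Teal 0, Violet 4, Gold 5 (sum 13, leaving 3 seats).
Remainders in descending order: Teal 0.9858, Amber 0.9221, Blue 0.5432, Gold 0.3002, Violet 0.2487.
The surplus seats go to Teal, Amber, Blue.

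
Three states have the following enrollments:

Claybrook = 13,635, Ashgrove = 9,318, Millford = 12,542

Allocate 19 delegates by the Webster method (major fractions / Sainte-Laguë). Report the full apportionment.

Claybrook=7; Ashgrove=5; Millford=7

Standard divisor 35495/19 ≈ 1868.158; standard quotas: Claybrook 7.299, Ashgrove 4.988, Millford 6.714.
Rounding to the nearest integer gives Claybrook 7, Ashgrove 5, Millford 7 — total 19, matching the house size, so no adjustment is needed.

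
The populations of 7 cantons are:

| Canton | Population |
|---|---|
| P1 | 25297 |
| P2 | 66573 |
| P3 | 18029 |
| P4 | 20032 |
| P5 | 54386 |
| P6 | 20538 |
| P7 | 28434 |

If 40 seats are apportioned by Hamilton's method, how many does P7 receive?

5

Standard divisor: 233289 ÷ 40 ≈ 5832.225.
Standard quotas: P1 4.3375, P2 11.4147, P3 3.0913, P4 3.4347, P5 9.3251, P6 3.5215, P7 4.8753.
Lower quotas: P1 4, P2 11, P3 3, P4 3, P5 9, P6 3, P7 4 (sum 37, leaving 3 seats).
Remainders in descending order: P7 0.8753, P6 0.5215, P4 0.4347, P2 0.4147, P1 0.3375, P5 0.3251, P3 0.0913.
The surplus seats go to P7, P6, P4.
P7 receives 5.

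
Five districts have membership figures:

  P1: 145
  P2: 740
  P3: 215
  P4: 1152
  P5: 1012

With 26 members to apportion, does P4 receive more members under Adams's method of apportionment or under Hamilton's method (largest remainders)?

Hamilton

Adams: P1 2, P2 6, P3 2, P4 8, P5 8.
Hamilton: P1 1, P2 6, P3 2, P4 9, P5 8.
P4 gets 8 under Adams and 9 under Hamilton.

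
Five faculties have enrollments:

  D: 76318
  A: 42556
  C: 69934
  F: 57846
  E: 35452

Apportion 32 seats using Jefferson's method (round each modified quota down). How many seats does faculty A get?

5

Standard divisor 282106/32 ≈ 8815.812; standard quotas: D 8.657, A 4.827, C 7.933, F 6.562, E 4.021.
Rounding down gives 8, 4, 7, 6, 4 = 29 seats, so the divisor must be adjusted.
With modified divisor 8400: modified quotas D 9.085, A 5.066, C 8.325, F 6.886, E 4.220.
Rounding down: D 9, A 5, C 8, F 6, E 4 (total 32).
A receives 5.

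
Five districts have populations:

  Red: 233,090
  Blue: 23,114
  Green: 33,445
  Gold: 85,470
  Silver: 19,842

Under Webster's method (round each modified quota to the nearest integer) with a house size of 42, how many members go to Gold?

Standard divisor 394961/42 ≈ 9403.833; standard quotas: Red 24.787, Blue 2.458, Green 3.557, Gold 9.089, Silver 2.110.
Rounding to the nearest integer gives Red 25, Blue 2, Green 4, Gold 9, Silver 2 — total 42, matching the house size, so no adjustment is needed.
Gold receives 9.

9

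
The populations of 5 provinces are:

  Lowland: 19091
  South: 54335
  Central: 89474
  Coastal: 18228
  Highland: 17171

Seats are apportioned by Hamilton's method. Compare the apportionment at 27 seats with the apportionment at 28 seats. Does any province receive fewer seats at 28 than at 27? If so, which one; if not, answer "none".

Coastal

At 27 seats: Lowland 3, South 7, Central 12, Coastal 3, Highland 2.
At 28 seats: Lowland 3, South 8, Central 13, Coastal 2, Highland 2.
Coastal drops from 3 to 2.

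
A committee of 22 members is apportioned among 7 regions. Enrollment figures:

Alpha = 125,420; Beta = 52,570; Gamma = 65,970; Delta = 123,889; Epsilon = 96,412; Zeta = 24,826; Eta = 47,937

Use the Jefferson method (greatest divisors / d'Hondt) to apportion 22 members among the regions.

Standard divisor 537024/22 ≈ 24410.182; standard quotas: Alpha 5.138, Beta 2.154, Gamma 2.703, Delta 5.075, Epsilon 3.950, Zeta 1.017, Eta 1.964.
Rounding down gives 5, 2, 2, 5, 3, 1, 1 = 19 seats, so the divisor must be adjusted.
With modified divisor 21400: modified quotas Alpha 5.861, Beta 2.457, Gamma 3.083, Delta 5.789, Epsilon 4.505, Zeta 1.160, Eta 2.240.
Rounding down: Alpha 5, Beta 2, Gamma 3, Delta 5, Epsilon 4, Zeta 1, Eta 2 (total 22).

Alpha 5; Beta 2; Gamma 3; Delta 5; Epsilon 4; Zeta 1; Eta 2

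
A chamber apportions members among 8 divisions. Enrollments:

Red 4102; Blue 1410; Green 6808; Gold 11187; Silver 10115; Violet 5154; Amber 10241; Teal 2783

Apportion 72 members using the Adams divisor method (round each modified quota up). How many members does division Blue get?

2

Standard divisor 51800/72 ≈ 719.444; standard quotas: Red 5.702, Blue 1.960, Green 9.463, Gold 15.549, Silver 14.059, Violet 7.164, Amber 14.235, Teal 3.868.
Rounding up gives 6, 2, 10, 16, 15, 8, 15, 4 = 76 seats, so the divisor must be adjusted.
With modified divisor 750: modified quotas Red 5.469, Blue 1.880, Green 9.077, Gold 14.916, Silver 13.487, Violet 6.872, Amber 13.655, Teal 3.711.
Rounding up: Red 6, Blue 2, Green 10, Gold 15, Silver 14, Violet 7, Amber 14, Teal 4 (total 72).
Blue receives 2.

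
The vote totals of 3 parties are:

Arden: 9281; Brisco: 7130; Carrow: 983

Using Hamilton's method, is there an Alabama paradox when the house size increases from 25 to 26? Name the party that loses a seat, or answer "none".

Carrow

At 25 seats: Arden 13, Brisco 10, Carrow 2.
At 26 seats: Arden 14, Brisco 11, Carrow 1.
Carrow drops from 2 to 1.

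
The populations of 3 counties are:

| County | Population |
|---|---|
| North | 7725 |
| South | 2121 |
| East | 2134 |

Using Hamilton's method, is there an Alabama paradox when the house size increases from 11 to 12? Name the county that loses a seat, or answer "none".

At 11 seats: North 7, South 2, East 2.
At 12 seats: North 8, South 2, East 2.
No county's allocation decreased.

none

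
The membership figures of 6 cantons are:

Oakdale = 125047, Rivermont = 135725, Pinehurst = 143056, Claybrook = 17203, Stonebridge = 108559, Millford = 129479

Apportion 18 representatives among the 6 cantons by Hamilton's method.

Oakdale=3, Rivermont=4, Pinehurst=4, Claybrook=0, Stonebridge=3, Millford=4

The standard divisor is 659069/18 ≈ 36614.944.
Standard quotas: Oakdale 3.4152, Rivermont 3.7068, Pinehurst 3.9070, Claybrook 0.4698, Stonebridge 2.9649, Millford 3.5362.
Lower quotas: Oakdale 3, Rivermont 3, Pinehurst 3, Claybrook 0, Stonebridge 2, Millford 3 (sum 14, leaving 4 seats).
Remainders in descending order: Stonebridge 0.9649, Pinehurst 0.9070, Rivermont 0.7068, Millford 0.5362, Claybrook 0.4698, Oakdale 0.4152.
The surplus seats go to Stonebridge, Pinehurst, Rivermont, Millford.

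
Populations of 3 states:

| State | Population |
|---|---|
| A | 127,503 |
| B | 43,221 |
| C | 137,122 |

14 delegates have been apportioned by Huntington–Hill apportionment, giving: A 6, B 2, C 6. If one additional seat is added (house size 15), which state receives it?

Priority for the next seat is population ÷ (√(s·(s+1))).
Priorities: A 19674.140, B 17644.899, C 21158.384.
Highest priority: C.

C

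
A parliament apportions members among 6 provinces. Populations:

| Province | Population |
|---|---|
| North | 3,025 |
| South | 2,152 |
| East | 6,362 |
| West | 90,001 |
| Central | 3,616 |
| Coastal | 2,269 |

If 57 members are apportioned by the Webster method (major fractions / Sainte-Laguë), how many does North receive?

2

Standard divisor 107425/57 ≈ 1884.649; standard quotas: North 1.605, South 1.142, East 3.376, West 47.755, Central 1.919, Coastal 1.204.
Rounding to the nearest integer gives North 2, South 1, East 3, West 48, Central 2, Coastal 1 — total 57, matching the house size, so no adjustment is needed.
North receives 2.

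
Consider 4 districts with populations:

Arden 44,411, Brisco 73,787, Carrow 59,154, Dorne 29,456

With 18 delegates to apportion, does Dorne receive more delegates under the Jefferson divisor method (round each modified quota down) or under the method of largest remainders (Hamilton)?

Jefferson: Arden 4, Brisco 7, Carrow 5, Dorne 2.
Hamilton: Arden 4, Brisco 6, Carrow 5, Dorne 3.
Dorne gets 2 under Jefferson and 3 under Hamilton.

Hamilton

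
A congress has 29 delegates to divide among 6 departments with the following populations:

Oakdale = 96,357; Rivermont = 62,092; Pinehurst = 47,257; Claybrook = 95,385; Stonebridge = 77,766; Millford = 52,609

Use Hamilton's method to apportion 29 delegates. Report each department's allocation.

The standard divisor is 431466/29 ≈ 14878.138.
Standard quotas: Oakdale 6.4764, Rivermont 4.1734, Pinehurst 3.1763, Claybrook 6.4111, Stonebridge 5.2269, Millford 3.5360.
Lower quotas: Oakdale 6, Rivermont 4, Pinehurst 3, Claybrook 6, Stonebridge 5, Millford 3 (sum 27, leaving 2 seats).
Remainders in descending order: Millford 0.5360, Oakdale 0.4764, Claybrook 0.4111, Stonebridge 0.2269, Pinehurst 0.1763, Rivermont 0.1734.
The surplus seats go to Millford, Oakdale.

Oakdale 7, Rivermont 4, Pinehurst 3, Claybrook 6, Stonebridge 5, Millford 4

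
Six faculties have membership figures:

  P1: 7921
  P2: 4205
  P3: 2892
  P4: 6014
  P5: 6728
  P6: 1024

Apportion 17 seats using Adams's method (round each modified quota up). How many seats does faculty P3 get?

2

Standard divisor 28784/17 ≈ 1693.176; standard quotas: P1 4.678, P2 2.483, P3 1.708, P4 3.552, P5 3.974, P6 0.605.
Rounding up gives 5, 3, 2, 4, 4, 1 = 19 seats, so the divisor must be adjusted.
With modified divisor 2050: modified quotas P1 3.864, P2 2.051, P3 1.411, P4 2.934, P5 3.282, P6 0.500.
Rounding up: P1 4, P2 3, P3 2, P4 3, P5 4, P6 1 (total 17).
P3 receives 2.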